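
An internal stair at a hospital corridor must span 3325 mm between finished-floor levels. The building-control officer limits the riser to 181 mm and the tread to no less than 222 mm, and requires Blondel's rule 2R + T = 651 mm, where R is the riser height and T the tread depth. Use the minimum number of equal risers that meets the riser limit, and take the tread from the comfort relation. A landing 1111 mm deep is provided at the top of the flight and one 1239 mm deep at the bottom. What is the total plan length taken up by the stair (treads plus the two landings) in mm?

3325 / 181 = 18.37, so 19 risers are needed.
Riser R = 3325 / 19 = 175 mm, within the 181 mm limit.
Tread T = 651 − 2 × 175 = 301 mm (≥ 222 mm).
Treads = 19 − 1 = 18; going = 18 × 301 = 5418 mm.
Enclosure = 5418 + 1111 + 1239 = 7768 mm.

7768 mm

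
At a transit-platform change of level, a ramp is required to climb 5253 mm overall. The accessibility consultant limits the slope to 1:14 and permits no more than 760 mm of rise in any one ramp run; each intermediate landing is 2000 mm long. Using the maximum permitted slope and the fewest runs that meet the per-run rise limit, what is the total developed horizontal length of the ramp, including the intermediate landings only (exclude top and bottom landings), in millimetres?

85542 mm

5253 / 760 = 6.91, so 7 ramp runs are needed. That means 6 intermediate landings.
Ramp run (horizontal) at 1:14: 5253 × 14 = 73542 mm.
6 intermediate landings contribute 6 × 2000 = 12000 mm.
Developed length = 73542 + 12000 = 85542 mm.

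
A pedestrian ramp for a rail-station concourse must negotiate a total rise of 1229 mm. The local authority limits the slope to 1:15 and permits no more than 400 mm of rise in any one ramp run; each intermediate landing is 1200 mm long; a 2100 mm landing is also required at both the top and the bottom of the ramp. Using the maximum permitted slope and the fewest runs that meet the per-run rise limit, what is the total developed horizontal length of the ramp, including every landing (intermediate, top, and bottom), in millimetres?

⌈1229/400⌉ = 4 ramp runs. That means 3 intermediate landings.
Horizontal run for 1229 mm of rise at 1:15 is 1229 × 15 = 18435 mm.
Intermediate landings: 3 × 1200 = 3600 mm.
Top and bottom landings: 2 × 2100 = 4200 mm.
Total = 18435 + 3600 + 4200 = 26235 mm.

26235 mm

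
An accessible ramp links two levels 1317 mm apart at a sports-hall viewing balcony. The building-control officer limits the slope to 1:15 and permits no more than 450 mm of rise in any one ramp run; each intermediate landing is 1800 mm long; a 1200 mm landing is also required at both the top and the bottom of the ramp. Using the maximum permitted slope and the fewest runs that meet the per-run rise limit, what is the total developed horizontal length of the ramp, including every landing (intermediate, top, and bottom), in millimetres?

1317 / 450 = 2.93, so 3 ramp runs are needed. That means 2 intermediate landings.
Horizontal run for 1317 mm of rise at 1:15 is 1317 × 15 = 19755 mm.
2 intermediate landings contribute 2 × 1800 = 3600 mm.
Top and bottom landings: 2 × 1200 = 2400 mm.
Total = 19755 + 3600 + 2400 = 25755 mm.

25755 mm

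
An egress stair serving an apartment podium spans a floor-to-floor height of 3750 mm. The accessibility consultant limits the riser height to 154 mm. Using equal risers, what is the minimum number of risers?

25 risers

⌈3750/154⌉ = 25 risers.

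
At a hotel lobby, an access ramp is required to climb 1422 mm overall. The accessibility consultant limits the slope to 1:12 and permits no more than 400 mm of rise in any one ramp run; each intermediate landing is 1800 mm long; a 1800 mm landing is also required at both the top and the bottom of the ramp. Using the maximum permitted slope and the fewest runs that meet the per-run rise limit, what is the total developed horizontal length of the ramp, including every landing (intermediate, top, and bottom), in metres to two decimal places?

26.06 m

⌈1422/400⌉ = 4 ramp runs. That means 3 intermediate landings.
Ramp run (horizontal) at 1:12: 1422 × 12 = 17064 mm.
Intermediate landings: 3 × 1800 = 5400 mm.
Top and bottom landings: 2 × 1800 = 3600 mm.
Total = 17064 + 5400 + 3600 = 26064 mm.
= 26.06 m.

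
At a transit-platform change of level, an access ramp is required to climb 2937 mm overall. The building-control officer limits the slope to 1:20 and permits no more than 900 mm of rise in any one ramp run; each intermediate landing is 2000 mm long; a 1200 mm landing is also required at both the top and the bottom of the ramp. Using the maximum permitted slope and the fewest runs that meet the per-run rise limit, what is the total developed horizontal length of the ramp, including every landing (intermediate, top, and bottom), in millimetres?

67140 mm

2937 / 900 = 3.263 → round up to 4 ramp runs. That means 3 intermediate landings.
Ramp run (horizontal) at 1:20: 2937 × 20 = 58740 mm.
3 intermediate landings contribute 3 × 2000 = 6000 mm.
Top and bottom landings: 2 × 1200 = 2400 mm.
Total = 58740 + 6000 + 2400 = 67140 mm.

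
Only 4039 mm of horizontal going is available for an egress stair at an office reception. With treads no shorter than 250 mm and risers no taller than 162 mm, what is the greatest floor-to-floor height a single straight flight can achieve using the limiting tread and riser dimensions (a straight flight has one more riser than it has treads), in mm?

2754 mm

Treads that fit: ⌊4039 / 250⌋ = 16.
Risers = treads + 1 = 17.
Maximum height = 17 × 162 = 2754 mm.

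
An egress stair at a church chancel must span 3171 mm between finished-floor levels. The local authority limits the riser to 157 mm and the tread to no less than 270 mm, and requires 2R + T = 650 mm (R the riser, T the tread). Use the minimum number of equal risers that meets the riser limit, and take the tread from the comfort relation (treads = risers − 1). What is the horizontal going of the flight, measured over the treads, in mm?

3171 / 157 = 20.20, so 21 risers are needed.
Riser R = 3171 / 21 = 151 mm, within the 157 mm limit.
Tread T = 650 − 2 × 151 = 348 mm (≥ 270 mm).
Treads = 21 − 1 = 20; going = 20 × 348 = 6960 mm.

6960 mm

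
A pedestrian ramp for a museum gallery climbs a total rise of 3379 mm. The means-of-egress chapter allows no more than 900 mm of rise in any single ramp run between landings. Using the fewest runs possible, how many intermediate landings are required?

3379 / 900 = 3.75, so 4 ramp runs are needed.
4 runs are separated by 3 intermediate landings.

3 intermediate landings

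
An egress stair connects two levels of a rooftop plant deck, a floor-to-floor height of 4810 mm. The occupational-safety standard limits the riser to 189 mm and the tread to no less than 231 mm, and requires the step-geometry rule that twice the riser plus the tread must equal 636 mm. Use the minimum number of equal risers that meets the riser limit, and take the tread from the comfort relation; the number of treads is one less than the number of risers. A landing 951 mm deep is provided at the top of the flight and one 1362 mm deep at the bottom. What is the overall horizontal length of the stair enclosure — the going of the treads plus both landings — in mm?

8963 mm

At most 189 each: 4810/189 = 25.45, giving 26 risers.
Each riser is 4810/26 = 185 mm (≤ 189 mm).
Tread T = 636 − 2 × 185 = 266 mm (≥ 231 mm).
Treads = 26 − 1 = 25; going = 25 × 266 = 6650 mm.
Enclosure = 6650 + 951 + 1362 = 8963 mm.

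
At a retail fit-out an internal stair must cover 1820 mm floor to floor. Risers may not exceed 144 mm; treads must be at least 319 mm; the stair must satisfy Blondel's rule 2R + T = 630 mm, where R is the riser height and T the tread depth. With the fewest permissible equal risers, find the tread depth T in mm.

At most 144 each: 1820/144 = 12.64, giving 13 risers.
Riser R = 1820 / 13 = 140 mm, within the 144 mm limit.
From 2R + T = 630: T = 630 − 280 = 350 mm.

350 mm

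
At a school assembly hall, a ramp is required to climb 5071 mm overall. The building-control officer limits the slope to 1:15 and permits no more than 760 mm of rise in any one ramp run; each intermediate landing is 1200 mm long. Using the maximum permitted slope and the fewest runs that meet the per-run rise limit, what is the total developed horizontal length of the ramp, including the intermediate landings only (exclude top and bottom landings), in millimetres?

83265 mm

5071 / 760 = 6.672 → round up to 7 ramp runs. That means 6 intermediate landings.
Horizontal run for 5071 mm of rise at 1:15 is 5071 × 15 = 76065 mm.
6 intermediate landings contribute 6 × 1200 = 7200 mm.
Developed length = 76065 + 7200 = 83265 mm.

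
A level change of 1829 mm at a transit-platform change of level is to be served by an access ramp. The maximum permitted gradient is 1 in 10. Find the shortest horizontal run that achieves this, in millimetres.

18290 mm

At 1:10 the run is 10 × 1829 = 18290 mm.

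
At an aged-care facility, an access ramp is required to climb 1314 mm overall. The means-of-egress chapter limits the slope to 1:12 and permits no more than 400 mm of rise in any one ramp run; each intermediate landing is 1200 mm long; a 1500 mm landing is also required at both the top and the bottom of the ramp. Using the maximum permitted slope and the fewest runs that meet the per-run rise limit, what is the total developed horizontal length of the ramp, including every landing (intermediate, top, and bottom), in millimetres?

22368 mm

1314 / 400 = 3.29, so 4 ramp runs are needed. That means 3 intermediate landings.
Ramp run (horizontal) at 1:12: 1314 × 12 = 15768 mm.
3 intermediate landings contribute 3 × 1200 = 3600 mm.
Top and bottom landings: 2 × 1500 = 3000 mm.
Total = 15768 + 3600 + 3000 = 22368 mm.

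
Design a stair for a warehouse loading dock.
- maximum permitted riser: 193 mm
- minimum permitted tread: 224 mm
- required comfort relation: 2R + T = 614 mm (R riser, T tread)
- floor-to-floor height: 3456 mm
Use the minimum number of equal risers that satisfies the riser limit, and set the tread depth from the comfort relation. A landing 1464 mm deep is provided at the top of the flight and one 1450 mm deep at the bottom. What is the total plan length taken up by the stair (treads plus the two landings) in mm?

3456 / 193 = 17.91, so 18 risers are needed.
Each riser is 3456/18 = 192 mm (≤ 193 mm).
Tread T = 614 − 2 × 192 = 230 mm (≥ 224 mm).
Treads = 18 − 1 = 17; going = 17 × 230 = 3910 mm.
Enclosure = 3910 + 1464 + 1450 = 6824 mm.

6824 mm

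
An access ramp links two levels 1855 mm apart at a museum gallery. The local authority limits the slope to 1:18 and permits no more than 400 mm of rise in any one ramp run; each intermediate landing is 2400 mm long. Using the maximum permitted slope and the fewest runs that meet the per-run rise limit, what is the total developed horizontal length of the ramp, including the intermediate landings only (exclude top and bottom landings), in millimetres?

42990 mm

At most 400 each: 1855/400 = 4.64, giving 5 ramp runs. That means 4 intermediate landings.
Horizontal run for 1855 mm of rise at 1:18 is 1855 × 18 = 33390 mm.
4 intermediate landings contribute 4 × 2400 = 9600 mm.
Developed length = 33390 + 9600 = 42990 mm.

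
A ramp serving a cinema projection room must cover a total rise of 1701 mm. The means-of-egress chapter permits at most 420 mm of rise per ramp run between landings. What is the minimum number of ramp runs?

1701 / 420 = 4.05, so 5 ramp runs are needed.

5 runs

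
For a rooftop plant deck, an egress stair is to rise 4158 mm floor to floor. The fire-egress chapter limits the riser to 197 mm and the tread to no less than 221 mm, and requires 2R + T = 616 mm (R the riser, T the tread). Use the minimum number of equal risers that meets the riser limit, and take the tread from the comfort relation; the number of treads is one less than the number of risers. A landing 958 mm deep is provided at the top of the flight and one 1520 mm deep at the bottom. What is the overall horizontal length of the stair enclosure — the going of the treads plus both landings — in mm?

4158 / 197 = 21.11, so 22 risers are needed.
R = 4158 ÷ 22 = 189 mm.
From 2R + T = 616: T = 616 − 378 = 238 mm.
Going = (22 − 1) × 238 = 4998 mm.
Add landings: 4998 + 958 + 1520 = 7476 mm.

7476 mm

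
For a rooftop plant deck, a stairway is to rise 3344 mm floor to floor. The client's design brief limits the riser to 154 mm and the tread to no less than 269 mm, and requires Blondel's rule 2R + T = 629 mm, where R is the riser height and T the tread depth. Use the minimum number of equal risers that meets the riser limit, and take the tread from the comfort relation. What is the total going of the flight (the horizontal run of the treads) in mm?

6825 mm

At most 154 each: 3344/154 = 21.71, giving 22 risers.
Each riser is 3344/22 = 152 mm (≤ 154 mm).
Tread T = 629 − 2 × 152 = 325 mm (≥ 269 mm).
Treads = 22 − 1 = 21; going = 21 × 325 = 6825 mm.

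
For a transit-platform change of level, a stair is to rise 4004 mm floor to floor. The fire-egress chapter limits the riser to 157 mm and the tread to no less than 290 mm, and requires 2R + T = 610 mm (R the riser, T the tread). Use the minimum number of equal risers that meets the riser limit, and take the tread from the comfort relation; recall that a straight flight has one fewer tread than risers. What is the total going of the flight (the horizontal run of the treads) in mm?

7550 mm

4004 / 157 = 25.50, so 26 risers are needed.
Riser R = 4004 / 26 = 154 mm, within the 157 mm limit.
T = 610 − 2·154 = 302 mm, which satisfies the 290 mm minimum.
Going = (26 − 1) × 302 = 7550 mm.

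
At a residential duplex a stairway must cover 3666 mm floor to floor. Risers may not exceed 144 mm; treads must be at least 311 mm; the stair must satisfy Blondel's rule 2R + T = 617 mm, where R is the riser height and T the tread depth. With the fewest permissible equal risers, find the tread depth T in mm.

335 mm

3666 / 144 = 25.46, so 26 risers are needed.
Riser R = 3666 / 26 = 141 mm, within the 144 mm limit.
From 2R + T = 617: T = 617 − 282 = 335 mm.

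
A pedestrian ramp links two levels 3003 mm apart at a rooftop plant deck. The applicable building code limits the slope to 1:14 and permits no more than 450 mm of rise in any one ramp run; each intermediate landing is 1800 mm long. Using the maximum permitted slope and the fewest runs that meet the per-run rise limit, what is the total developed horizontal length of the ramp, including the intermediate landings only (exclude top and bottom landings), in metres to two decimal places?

3003 / 450 = 6.67, so 7 ramp runs are needed. That means 6 intermediate landings.
Horizontal run for 3003 mm of rise at 1:14 is 3003 × 14 = 42042 mm.
Intermediate landings: 6 × 1800 = 10800 mm.
Developed length = 42042 + 10800 = 52842 mm.
= 52.84 m.

52.84 m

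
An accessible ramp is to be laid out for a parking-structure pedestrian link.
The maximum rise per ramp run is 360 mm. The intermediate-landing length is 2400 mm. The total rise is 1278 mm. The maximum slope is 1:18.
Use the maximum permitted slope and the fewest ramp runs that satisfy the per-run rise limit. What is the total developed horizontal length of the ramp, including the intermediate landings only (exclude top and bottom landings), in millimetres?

30204 mm

1278 / 360 = 3.550 → round up to 4 ramp runs. That means 3 intermediate landings.
Horizontal run for 1278 mm of rise at 1:18 is 1278 × 18 = 23004 mm.
3 intermediate landings contribute 3 × 2400 = 7200 mm.
Developed length = 23004 + 7200 = 30204 mm.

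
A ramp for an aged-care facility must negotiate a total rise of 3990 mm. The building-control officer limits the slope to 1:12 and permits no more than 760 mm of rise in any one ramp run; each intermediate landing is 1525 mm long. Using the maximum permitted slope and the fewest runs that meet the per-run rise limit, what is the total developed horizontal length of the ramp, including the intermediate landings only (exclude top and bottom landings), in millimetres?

55505 mm

At most 760 each: 3990/760 = 5.25, giving 6 ramp runs. That means 5 intermediate landings.
Horizontal run for 3990 mm of rise at 1:12 is 3990 × 12 = 47880 mm.
5 intermediate landings contribute 5 × 1525 = 7625 mm.
Total developed length = 47880 + 7625 = 55505 mm.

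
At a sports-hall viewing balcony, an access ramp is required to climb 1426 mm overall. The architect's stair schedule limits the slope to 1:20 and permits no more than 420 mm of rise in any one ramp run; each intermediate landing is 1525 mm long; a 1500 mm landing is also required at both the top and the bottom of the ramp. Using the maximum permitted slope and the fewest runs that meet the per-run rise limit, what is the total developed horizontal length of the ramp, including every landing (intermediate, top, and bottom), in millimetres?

36095 mm

At most 420 each: 1426/420 = 3.40, giving 4 ramp runs. That means 3 intermediate landings.
Horizontal run for 1426 mm of rise at 1:20 is 1426 × 20 = 28520 mm.
3 intermediate landings contribute 3 × 1525 = 4575 mm.
Top and bottom landings: 2 × 1500 = 3000 mm.
Total = 28520 + 4575 + 3000 = 36095 mm.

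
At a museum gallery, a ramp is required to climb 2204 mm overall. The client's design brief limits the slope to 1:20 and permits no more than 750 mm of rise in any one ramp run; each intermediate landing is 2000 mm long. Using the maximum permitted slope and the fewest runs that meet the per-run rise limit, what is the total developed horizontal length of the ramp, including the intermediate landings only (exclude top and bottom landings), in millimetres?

2204 / 750 = 2.939 → round up to 3 ramp runs. That means 2 intermediate landings.
Ramp run (horizontal) at 1:20: 2204 × 20 = 44080 mm.
2 intermediate landings contribute 2 × 2000 = 4000 mm.
Developed length = 44080 + 4000 = 48080 mm.

48080 mm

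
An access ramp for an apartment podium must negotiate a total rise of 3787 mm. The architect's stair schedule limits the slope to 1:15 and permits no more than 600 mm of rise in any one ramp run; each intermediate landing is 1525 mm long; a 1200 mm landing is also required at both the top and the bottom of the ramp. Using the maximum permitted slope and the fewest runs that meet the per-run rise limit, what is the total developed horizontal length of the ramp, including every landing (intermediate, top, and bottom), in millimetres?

68355 mm

At most 600 each: 3787/600 = 6.31, giving 7 ramp runs. That means 6 intermediate landings.
Ramp run (horizontal) at 1:15: 3787 × 15 = 56805 mm.
Intermediate landings: 6 × 1525 = 9150 mm.
Top and bottom landings: 2 × 1200 = 2400 mm.
Total = 56805 + 9150 + 2400 = 68355 mm.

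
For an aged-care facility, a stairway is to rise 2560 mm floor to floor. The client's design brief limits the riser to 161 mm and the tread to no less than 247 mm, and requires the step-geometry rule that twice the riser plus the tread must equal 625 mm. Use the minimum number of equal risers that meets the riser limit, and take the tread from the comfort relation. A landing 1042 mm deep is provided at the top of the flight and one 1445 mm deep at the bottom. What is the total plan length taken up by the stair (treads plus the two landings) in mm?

7062 mm

At most 161 each: 2560/161 = 15.90, giving 16 risers.
Riser R = 2560 / 16 = 160 mm, within the 161 mm limit.
From 2R + T = 625: T = 625 − 320 = 305 mm.
16 risers give 15 treads; going = 15 × 305 = 4575 mm.
Add landings: 4575 + 1042 + 1445 = 7062 mm.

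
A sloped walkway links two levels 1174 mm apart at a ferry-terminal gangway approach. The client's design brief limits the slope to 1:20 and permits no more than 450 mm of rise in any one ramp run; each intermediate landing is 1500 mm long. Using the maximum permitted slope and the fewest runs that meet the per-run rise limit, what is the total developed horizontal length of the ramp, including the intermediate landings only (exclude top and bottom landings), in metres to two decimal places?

26.48 m

⌈1174/450⌉ = 3 ramp runs. That means 2 intermediate landings.
Ramp run (horizontal) at 1:20: 1174 × 20 = 23480 mm.
2 intermediate landings contribute 2 × 1500 = 3000 mm.
Total developed length = 23480 + 3000 = 26480 mm.
= 26.48 m.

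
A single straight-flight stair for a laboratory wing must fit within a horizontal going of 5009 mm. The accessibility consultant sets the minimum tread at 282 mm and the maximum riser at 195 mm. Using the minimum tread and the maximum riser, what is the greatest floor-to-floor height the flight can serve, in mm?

3510 mm

5009 / 282 = 17.76, so 17 treads fit.
Risers = treads + 1 = 18.
Maximum height = 18 × 195 = 3510 mm.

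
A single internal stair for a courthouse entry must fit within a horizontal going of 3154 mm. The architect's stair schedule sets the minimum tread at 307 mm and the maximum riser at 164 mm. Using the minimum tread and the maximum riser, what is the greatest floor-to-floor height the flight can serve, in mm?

3154 / 307 = 10.27, so 10 treads fit.
Risers = treads + 1 = 11.
Maximum height = 11 × 164 = 1804 mm.

1804 mm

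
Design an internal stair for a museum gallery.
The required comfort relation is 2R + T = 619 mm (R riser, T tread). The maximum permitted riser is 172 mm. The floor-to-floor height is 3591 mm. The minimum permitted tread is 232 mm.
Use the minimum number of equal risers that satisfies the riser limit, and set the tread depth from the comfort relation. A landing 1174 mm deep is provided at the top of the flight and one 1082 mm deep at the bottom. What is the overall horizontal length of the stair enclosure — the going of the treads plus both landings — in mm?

7796 mm

3591 / 172 = 20.88, so 21 risers are needed.
Riser R = 3591 / 21 = 171 mm, within the 172 mm limit.
Tread T = 619 − 2 × 171 = 277 mm (≥ 232 mm).
Going = (21 − 1) × 277 = 5540 mm.
Add landings: 5540 + 1174 + 1082 = 7796 mm.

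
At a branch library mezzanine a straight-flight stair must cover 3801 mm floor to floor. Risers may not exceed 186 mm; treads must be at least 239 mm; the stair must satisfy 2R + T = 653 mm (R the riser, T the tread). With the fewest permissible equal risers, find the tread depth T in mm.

⌈3801/186⌉ = 21 risers.
Riser R = 3801 / 21 = 181 mm, within the 186 mm limit.
Tread T = 653 − 2 × 181 = 291 mm (≥ 239 mm).

291 mm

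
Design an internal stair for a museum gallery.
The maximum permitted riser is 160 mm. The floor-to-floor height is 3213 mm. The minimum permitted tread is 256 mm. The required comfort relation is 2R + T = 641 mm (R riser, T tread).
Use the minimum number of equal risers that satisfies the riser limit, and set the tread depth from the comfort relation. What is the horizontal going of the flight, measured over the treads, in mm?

6700 mm

At most 160 each: 3213/160 = 20.08, giving 21 risers.
Each riser is 3213/21 = 153 mm (≤ 160 mm).
Tread T = 641 − 2 × 153 = 335 mm (≥ 256 mm).
Going = (21 − 1) × 335 = 6700 mm.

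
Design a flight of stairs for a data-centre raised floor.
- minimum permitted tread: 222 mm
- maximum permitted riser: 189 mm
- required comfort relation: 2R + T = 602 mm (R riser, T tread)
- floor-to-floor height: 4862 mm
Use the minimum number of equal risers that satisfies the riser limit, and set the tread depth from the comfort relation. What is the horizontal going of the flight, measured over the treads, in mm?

5700 mm

⌈4862/189⌉ = 26 risers.
Riser R = 4862 / 26 = 187 mm, within the 189 mm limit.
Tread T = 602 − 2 × 187 = 228 mm (≥ 222 mm).
Going = (26 − 1) × 228 = 5700 mm.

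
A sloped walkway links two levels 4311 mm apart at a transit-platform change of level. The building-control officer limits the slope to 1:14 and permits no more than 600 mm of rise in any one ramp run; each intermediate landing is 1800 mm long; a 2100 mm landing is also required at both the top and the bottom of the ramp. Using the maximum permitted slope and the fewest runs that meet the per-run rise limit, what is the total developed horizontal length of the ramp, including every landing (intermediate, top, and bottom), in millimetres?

⌈4311/600⌉ = 8 ramp runs. That means 7 intermediate landings.
Ramp run (horizontal) at 1:14: 4311 × 14 = 60354 mm.
Intermediate landings: 7 × 1800 = 12600 mm.
Top and bottom landings: 2 × 2100 = 4200 mm.
Total = 60354 + 12600 + 4200 = 77154 mm.

77154 mm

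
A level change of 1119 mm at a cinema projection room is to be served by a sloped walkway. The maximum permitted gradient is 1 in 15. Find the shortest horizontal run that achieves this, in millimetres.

16785 mm

Run = rise × 15 = 1119 × 15 = 16785 mm.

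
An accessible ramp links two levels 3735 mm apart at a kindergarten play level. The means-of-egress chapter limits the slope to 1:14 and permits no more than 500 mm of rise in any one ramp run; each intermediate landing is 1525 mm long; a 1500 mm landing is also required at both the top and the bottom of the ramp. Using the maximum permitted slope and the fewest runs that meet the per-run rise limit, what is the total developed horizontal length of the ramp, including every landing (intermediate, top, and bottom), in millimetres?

65965 mm

At most 500 each: 3735/500 = 7.47, giving 8 ramp runs. That means 7 intermediate landings.
Horizontal run for 3735 mm of rise at 1:14 is 3735 × 14 = 52290 mm.
Intermediate landings: 7 × 1525 = 10675 mm.
Top and bottom landings: 2 × 1500 = 3000 mm.
Total = 52290 + 10675 + 3000 = 65965 mm.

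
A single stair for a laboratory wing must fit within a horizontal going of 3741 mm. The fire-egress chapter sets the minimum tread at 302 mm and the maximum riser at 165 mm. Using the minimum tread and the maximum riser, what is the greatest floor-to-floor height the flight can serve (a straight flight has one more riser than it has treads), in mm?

3741 / 302 = 12.39, so 12 treads fit.
Risers = treads + 1 = 13.
Maximum height = 13 × 165 = 2145 mm.

2145 mm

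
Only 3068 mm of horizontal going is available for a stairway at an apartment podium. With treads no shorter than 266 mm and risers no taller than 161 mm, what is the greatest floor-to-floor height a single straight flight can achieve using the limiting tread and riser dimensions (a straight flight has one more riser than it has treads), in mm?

3068 / 266 = 11.53, so 11 treads fit.
Risers = treads + 1 = 12.
Maximum height = 12 × 161 = 1932 mm.

1932 mm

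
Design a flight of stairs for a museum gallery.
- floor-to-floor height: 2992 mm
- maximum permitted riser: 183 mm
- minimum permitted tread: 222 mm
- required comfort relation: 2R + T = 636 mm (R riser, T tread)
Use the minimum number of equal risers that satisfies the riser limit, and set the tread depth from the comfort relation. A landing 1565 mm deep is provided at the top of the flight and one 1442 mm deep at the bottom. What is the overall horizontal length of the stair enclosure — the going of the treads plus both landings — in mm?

At most 183 each: 2992/183 = 16.35, giving 17 risers.
R = 2992 ÷ 17 = 176 mm.
Tread T = 636 − 2 × 176 = 284 mm (≥ 222 mm).
Going = (17 − 1) × 284 = 4544 mm.
Enclosure = 4544 + 1565 + 1442 = 7551 mm.

7551 mm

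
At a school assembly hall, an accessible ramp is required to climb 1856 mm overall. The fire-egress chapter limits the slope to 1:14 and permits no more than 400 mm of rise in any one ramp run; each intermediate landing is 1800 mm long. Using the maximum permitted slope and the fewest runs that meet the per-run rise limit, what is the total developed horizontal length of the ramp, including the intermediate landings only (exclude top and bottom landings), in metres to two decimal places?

33.18 m

⌈1856/400⌉ = 5 ramp runs. That means 4 intermediate landings.
Ramp run (horizontal) at 1:14: 1856 × 14 = 25984 mm.
4 intermediate landings contribute 4 × 1800 = 7200 mm.
Total developed length = 25984 + 7200 = 33184 mm.
= 33.18 m.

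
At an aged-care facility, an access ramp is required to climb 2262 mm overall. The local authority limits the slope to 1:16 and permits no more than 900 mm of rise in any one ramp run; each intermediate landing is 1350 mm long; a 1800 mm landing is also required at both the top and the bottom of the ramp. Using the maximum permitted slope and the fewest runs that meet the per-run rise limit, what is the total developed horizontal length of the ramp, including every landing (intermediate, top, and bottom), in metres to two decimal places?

42.49 m

⌈2262/900⌉ = 3 ramp runs. That means 2 intermediate landings.
Ramp run (horizontal) at 1:16: 2262 × 16 = 36192 mm.
2 intermediate landings contribute 2 × 1350 = 2700 mm.
Top and bottom landings: 2 × 1800 = 3600 mm.
Total = 36192 + 2700 + 3600 = 42492 mm.
= 42.49 m.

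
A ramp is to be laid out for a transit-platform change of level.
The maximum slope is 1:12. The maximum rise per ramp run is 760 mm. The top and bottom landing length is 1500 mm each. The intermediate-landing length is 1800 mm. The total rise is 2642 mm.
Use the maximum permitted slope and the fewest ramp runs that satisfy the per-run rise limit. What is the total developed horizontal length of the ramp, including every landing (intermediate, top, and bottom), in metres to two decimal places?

⌈2642/760⌉ = 4 ramp runs. That means 3 intermediate landings.
Horizontal run for 2642 mm of rise at 1:12 is 2642 × 12 = 31704 mm.
3 intermediate landings contribute 3 × 1800 = 5400 mm.
Top and bottom landings: 2 × 1500 = 3000 mm.
Total = 31704 + 5400 + 3000 = 40104 mm.
= 40.10 m.

40.10 m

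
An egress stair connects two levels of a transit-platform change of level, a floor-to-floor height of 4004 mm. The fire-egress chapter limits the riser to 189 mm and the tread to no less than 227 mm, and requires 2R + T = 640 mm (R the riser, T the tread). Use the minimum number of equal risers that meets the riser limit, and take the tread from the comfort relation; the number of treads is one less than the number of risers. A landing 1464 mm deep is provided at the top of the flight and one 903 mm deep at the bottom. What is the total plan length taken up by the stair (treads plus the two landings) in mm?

8163 mm

At most 189 each: 4004/189 = 21.19, giving 22 risers.
R = 4004 ÷ 22 = 182 mm.
From 2R + T = 640: T = 640 − 364 = 276 mm.
Treads = 22 − 1 = 21; going = 21 × 276 = 5796 mm.
Add landings: 5796 + 1464 + 903 = 8163 mm.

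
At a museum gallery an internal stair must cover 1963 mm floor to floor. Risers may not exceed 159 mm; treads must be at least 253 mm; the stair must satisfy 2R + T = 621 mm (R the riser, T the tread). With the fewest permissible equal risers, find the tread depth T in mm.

319 mm

1963 / 159 = 12.346 → round up to 13 risers.
R = 1963 ÷ 13 = 151 mm.
Tread T = 621 − 2 × 151 = 319 mm (≥ 253 mm).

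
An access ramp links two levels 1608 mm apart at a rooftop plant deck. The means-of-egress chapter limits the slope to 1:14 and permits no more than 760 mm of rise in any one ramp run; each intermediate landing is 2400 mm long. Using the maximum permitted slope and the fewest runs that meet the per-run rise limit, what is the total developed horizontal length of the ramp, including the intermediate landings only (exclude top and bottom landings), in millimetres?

27312 mm

⌈1608/760⌉ = 3 ramp runs. That means 2 intermediate landings.
Ramp run (horizontal) at 1:14: 1608 × 14 = 22512 mm.
Intermediate landings: 2 × 2400 = 4800 mm.
Developed length = 22512 + 4800 = 27312 mm.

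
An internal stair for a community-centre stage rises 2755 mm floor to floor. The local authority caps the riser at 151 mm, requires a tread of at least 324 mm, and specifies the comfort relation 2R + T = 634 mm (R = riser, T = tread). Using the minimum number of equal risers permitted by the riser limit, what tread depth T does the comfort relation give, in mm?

344 mm

2755 / 151 = 18.245 → round up to 19 risers.
Riser R = 2755 / 19 = 145 mm, within the 151 mm limit.
Tread T = 634 − 2 × 145 = 344 mm (≥ 324 mm).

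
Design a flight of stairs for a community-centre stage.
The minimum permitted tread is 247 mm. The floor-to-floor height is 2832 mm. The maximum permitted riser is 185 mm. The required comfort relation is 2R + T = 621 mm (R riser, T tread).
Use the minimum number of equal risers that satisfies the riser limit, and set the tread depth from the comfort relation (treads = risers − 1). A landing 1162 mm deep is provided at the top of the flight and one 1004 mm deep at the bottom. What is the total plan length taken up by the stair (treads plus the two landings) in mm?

6171 mm

2832 / 185 = 15.308 → round up to 16 risers.
R = 2832 ÷ 16 = 177 mm.
From 2R + T = 621: T = 621 − 354 = 267 mm.
Treads = 16 − 1 = 15; going = 15 × 267 = 4005 mm.
Enclosure = 4005 + 1162 + 1004 = 6171 mm.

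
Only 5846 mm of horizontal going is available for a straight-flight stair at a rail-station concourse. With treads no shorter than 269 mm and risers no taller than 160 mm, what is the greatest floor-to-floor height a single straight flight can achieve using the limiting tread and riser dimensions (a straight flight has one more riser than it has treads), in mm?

5846 / 269 = 21.73, so 21 treads fit.
Risers = treads + 1 = 22.
Maximum height = 22 × 160 = 3520 mm.

3520 mm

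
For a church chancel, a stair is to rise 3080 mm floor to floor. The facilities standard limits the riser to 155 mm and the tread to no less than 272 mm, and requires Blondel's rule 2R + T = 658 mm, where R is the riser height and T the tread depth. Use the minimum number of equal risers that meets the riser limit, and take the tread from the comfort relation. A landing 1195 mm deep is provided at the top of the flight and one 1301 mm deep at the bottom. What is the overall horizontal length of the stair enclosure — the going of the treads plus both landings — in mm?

3080 / 155 = 19.87, so 20 risers are needed.
Riser R = 3080 / 20 = 154 mm, within the 155 mm limit.
Tread T = 658 − 2 × 154 = 350 mm (≥ 272 mm).
20 risers give 19 treads; going = 19 × 350 = 6650 mm.
Enclosure = 6650 + 1195 + 1301 = 9146 mm.

9146 mm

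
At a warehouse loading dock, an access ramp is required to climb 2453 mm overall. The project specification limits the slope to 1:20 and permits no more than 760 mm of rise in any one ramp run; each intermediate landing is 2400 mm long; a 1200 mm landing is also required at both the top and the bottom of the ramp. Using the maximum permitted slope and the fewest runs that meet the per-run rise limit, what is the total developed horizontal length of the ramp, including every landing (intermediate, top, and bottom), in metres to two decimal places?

58.66 m

⌈2453/760⌉ = 4 ramp runs. That means 3 intermediate landings.
Ramp run (horizontal) at 1:20: 2453 × 20 = 49060 mm.
3 intermediate landings contribute 3 × 2400 = 7200 mm.
Top and bottom landings: 2 × 1200 = 2400 mm.
Total = 49060 + 7200 + 2400 = 58660 mm.
= 58.66 m.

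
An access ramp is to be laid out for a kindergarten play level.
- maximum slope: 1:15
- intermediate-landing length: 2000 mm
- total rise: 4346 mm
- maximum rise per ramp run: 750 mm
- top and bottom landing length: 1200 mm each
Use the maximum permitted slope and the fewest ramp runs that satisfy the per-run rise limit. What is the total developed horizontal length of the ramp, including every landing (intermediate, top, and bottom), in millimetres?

77590 mm

At most 750 each: 4346/750 = 5.79, giving 6 ramp runs. That means 5 intermediate landings.
Horizontal run for 4346 mm of rise at 1:15 is 4346 × 15 = 65190 mm.
Intermediate landings: 5 × 2000 = 10000 mm.
Top and bottom landings: 2 × 1200 = 2400 mm.
Total = 65190 + 10000 + 2400 = 77590 mm.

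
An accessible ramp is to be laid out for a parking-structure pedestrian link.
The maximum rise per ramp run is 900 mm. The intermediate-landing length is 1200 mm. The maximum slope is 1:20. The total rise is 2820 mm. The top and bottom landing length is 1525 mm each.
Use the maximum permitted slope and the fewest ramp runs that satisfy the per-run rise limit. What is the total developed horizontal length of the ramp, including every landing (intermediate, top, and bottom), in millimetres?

63050 mm

⌈2820/900⌉ = 4 ramp runs. That means 3 intermediate landings.
Ramp run (horizontal) at 1:20: 2820 × 20 = 56400 mm.
Intermediate landings: 3 × 1200 = 3600 mm.
Top and bottom landings: 2 × 1525 = 3050 mm.
Total = 56400 + 3600 + 3050 = 63050 mm.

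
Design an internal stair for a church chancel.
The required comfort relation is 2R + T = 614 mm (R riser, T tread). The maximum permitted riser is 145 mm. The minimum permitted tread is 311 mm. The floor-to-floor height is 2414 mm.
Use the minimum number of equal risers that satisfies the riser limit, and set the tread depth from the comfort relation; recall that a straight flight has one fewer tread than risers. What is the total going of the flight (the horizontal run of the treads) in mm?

5280 mm

At most 145 each: 2414/145 = 16.65, giving 17 risers.
R = 2414 ÷ 17 = 142 mm.
T = 614 − 2·142 = 330 mm, which satisfies the 311 mm minimum.
Treads = 17 − 1 = 16; going = 16 × 330 = 5280 mm.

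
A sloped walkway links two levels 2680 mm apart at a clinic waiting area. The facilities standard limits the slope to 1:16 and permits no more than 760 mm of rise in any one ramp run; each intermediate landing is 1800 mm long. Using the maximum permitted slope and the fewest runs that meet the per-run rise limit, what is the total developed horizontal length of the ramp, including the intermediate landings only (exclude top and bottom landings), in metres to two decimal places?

⌈2680/760⌉ = 4 ramp runs. That means 3 intermediate landings.
Horizontal run for 2680 mm of rise at 1:16 is 2680 × 16 = 42880 mm.
3 intermediate landings contribute 3 × 1800 = 5400 mm.
Developed length = 42880 + 5400 = 48280 mm.
= 48.28 m.

48.28 m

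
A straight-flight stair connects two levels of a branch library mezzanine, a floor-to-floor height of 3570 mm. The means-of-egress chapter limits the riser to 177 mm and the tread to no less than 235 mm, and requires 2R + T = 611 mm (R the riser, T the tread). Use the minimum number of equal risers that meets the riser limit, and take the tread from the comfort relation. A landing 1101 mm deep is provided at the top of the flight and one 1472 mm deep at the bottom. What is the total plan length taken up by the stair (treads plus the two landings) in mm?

7993 mm

3570 / 177 = 20.169 → round up to 21 risers.
R = 3570 ÷ 21 = 170 mm.
From 2R + T = 611: T = 611 − 340 = 271 mm.
21 risers give 20 treads; going = 20 × 271 = 5420 mm.
Add landings: 5420 + 1101 + 1472 = 7993 mm.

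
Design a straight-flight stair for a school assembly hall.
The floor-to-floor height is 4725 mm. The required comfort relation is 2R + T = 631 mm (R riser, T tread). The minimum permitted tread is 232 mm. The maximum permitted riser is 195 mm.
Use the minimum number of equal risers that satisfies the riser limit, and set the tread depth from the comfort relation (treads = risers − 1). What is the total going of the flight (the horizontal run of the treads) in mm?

6072 mm

⌈4725/195⌉ = 25 risers.
R = 4725 ÷ 25 = 189 mm.
T = 631 − 2·189 = 253 mm, which satisfies the 232 mm minimum.
25 risers give 24 treads; going = 24 × 253 = 6072 mm.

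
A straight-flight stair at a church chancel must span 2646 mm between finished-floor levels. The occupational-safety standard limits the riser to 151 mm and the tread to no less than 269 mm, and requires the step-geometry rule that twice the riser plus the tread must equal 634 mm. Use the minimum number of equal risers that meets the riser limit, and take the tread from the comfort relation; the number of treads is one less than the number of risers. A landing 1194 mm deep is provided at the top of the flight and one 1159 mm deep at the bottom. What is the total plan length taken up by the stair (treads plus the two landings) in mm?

2646 / 151 = 17.52, so 18 risers are needed.
Riser R = 2646 / 18 = 147 mm, within the 151 mm limit.
T = 634 − 2·147 = 340 mm, which satisfies the 269 mm minimum.
Going = (18 − 1) × 340 = 5780 mm.
Enclosure = 5780 + 1194 + 1159 = 8133 mm.

8133 mm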